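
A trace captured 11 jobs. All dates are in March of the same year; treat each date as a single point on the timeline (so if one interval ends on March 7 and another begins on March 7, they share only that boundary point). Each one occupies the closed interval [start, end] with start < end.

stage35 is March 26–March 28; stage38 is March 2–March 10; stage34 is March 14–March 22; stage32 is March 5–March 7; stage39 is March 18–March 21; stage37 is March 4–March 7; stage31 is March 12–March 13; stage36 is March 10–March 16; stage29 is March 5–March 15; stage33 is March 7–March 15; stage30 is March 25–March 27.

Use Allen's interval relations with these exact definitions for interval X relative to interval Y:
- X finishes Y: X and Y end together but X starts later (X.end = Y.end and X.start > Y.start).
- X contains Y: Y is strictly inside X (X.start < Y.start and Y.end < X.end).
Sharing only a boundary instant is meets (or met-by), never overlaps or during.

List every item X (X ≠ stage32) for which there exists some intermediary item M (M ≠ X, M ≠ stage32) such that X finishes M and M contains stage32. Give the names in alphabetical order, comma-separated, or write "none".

Target stage32 = [March 5, March 7].
Intermediaries M with M contains stage32: stage38.
Via stage38 — items with X finishes stage38: none.
Union: none.

none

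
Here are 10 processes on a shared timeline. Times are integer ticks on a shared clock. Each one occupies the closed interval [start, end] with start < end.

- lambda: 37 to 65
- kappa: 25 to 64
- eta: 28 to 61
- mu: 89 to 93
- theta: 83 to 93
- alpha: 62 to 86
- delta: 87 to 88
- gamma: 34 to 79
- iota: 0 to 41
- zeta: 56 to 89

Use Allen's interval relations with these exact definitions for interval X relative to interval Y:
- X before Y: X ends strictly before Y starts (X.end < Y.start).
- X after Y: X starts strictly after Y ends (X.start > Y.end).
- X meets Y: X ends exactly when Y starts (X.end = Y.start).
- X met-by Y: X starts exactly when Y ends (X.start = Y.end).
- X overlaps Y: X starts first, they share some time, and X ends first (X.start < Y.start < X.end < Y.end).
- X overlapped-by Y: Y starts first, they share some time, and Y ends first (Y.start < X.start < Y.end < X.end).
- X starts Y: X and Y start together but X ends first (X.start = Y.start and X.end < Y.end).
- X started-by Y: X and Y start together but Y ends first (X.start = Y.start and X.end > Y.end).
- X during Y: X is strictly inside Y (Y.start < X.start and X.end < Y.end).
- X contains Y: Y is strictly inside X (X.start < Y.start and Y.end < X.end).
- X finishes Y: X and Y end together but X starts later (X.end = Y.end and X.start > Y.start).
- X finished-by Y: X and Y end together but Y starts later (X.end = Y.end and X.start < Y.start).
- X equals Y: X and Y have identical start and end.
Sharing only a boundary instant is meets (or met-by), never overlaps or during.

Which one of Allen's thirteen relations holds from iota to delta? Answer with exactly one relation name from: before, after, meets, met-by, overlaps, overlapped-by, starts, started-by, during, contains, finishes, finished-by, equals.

iota = [0, 41]; delta = [87, 88].
Compare endpoints: iota.start < delta.start, iota.start < delta.end, iota.end < delta.start, iota.end < delta.end.
That pattern is 'before'.

before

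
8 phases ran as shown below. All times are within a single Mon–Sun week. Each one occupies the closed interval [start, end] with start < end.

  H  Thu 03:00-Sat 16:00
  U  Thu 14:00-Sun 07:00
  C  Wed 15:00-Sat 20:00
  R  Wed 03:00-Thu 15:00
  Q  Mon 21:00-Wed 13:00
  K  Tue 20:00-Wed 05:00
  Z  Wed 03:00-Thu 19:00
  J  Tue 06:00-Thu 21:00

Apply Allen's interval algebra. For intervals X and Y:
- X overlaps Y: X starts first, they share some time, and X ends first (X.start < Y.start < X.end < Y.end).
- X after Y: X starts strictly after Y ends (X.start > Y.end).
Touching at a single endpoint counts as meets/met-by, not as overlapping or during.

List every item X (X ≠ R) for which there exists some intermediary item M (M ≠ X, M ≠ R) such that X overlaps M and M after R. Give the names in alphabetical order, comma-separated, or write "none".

none

Target R = [Wed 03:00, Thu 15:00].
Intermediaries M with M after R: none.
Union: none.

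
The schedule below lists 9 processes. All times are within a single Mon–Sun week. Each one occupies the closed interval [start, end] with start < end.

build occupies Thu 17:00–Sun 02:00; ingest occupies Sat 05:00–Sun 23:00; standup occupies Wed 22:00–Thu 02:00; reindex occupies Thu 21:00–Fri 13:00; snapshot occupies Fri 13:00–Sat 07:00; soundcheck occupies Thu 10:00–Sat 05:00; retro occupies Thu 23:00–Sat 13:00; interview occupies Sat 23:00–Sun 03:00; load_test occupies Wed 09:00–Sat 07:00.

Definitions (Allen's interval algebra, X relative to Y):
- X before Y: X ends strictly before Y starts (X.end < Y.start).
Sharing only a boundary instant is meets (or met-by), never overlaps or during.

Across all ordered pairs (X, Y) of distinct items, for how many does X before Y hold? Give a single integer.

Checking all 72 ordered pairs for relation 'before'; matching pairs in alphabetical order:
(load_test, interview): load_test before interview ✓
(reindex, ingest): reindex before ingest ✓
(reindex, interview): reindex before interview ✓
(retro, interview): retro before interview ✓
(snapshot, interview): snapshot before interview ✓
(soundcheck, interview): soundcheck before interview ✓
(standup, build): standup before build ✓
(standup, ingest): standup before ingest ✓
(standup, interview): standup before interview ✓
(standup, reindex): standup before reindex ✓
(standup, retro): standup before retro ✓
(standup, snapshot): standup before snapshot ✓
(standup, soundcheck): standup before soundcheck ✓
Count: 13.

13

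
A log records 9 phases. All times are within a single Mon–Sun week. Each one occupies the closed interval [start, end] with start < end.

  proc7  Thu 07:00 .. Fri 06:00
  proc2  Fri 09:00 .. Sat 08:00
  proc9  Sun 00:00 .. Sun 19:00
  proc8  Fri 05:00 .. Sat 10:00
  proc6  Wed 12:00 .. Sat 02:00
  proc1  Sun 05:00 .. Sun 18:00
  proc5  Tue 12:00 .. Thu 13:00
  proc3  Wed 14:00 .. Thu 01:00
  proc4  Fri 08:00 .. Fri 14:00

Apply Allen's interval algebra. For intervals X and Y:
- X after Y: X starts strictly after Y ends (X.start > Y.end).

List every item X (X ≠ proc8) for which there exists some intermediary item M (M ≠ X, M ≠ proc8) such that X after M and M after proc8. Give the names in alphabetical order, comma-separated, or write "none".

Target proc8 = [Fri 05:00, Sat 10:00].
Intermediaries M with M after proc8: proc1, proc9.
Via proc1 — items with X after proc1: none.
Via proc9 — items with X after proc9: none.
Union: none.

none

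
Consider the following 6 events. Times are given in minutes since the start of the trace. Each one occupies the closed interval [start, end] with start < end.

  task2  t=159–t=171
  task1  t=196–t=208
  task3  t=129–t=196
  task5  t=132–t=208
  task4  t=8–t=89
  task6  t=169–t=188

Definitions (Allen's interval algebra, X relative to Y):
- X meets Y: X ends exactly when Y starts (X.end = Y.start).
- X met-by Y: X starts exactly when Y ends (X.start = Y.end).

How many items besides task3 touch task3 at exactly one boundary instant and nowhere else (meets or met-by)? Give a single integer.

1

Target task3 = [t=129, t=196].
task1 [t=196, t=208] → met-by → counts.
task2 [t=159, t=171] → during → no.
task4 [t=8, t=89] → before → no.
task5 [t=132, t=208] → overlapped-by → no.
task6 [t=169, t=188] → during → no.
Total: 1.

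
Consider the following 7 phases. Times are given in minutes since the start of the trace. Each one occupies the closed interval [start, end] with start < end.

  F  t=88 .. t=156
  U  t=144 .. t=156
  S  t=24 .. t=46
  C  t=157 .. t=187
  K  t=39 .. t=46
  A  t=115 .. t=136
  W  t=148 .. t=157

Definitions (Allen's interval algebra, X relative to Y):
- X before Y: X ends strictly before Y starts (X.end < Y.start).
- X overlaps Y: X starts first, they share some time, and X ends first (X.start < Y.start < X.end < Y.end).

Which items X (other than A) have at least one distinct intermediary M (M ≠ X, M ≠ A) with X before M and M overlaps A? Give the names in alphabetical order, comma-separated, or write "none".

none

Target A = [t=115, t=136].
Intermediaries M with M overlaps A: none.
Union: none.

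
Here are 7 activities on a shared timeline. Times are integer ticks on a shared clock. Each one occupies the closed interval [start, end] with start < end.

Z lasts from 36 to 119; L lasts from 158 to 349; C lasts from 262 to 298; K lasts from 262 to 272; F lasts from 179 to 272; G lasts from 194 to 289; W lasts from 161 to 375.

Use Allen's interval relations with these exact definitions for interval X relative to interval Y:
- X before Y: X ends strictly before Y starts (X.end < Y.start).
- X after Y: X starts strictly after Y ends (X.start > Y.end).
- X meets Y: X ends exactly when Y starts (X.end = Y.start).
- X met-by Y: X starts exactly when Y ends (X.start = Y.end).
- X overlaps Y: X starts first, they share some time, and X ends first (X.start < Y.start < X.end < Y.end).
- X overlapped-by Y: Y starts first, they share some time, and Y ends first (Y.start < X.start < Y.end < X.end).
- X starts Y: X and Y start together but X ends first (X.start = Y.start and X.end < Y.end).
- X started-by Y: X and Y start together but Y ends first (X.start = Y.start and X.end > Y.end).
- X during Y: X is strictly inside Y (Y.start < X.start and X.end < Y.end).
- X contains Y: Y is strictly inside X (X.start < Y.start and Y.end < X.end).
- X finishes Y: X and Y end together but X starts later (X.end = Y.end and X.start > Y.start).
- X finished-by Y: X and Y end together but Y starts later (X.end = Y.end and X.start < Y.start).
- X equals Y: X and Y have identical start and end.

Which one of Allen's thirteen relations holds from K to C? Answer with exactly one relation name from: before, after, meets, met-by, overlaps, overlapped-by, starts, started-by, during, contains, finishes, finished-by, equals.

K = [262, 272]; C = [262, 298].
Compare endpoints: K.start = C.start, K.start < C.end, K.end > C.start, K.end < C.end.
That pattern is 'starts'.

starts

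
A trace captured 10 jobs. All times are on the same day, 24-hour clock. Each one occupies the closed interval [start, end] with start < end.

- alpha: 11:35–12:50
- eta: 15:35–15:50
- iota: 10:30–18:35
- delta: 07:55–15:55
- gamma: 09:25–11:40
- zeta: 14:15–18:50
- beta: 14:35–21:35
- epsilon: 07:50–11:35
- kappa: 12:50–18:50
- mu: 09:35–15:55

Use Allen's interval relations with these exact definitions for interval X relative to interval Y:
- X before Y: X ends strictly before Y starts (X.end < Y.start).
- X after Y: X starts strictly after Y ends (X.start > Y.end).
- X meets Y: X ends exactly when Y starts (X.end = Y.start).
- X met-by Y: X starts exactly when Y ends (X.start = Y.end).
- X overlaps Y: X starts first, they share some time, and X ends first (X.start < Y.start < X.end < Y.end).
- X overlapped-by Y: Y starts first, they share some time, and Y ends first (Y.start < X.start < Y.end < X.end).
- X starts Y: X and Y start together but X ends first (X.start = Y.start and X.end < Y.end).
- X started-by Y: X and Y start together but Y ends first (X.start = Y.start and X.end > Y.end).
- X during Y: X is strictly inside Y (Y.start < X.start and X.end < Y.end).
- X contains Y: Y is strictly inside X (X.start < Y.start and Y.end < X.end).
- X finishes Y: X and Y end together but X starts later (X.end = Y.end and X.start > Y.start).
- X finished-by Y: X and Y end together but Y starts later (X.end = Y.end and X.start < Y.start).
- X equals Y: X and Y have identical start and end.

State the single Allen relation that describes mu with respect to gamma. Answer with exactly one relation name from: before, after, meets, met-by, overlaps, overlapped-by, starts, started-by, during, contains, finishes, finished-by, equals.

mu = [09:35, 15:55]; gamma = [09:25, 11:40].
Compare endpoints: mu.start > gamma.start, mu.start < gamma.end, mu.end > gamma.start, mu.end > gamma.end.
That pattern is 'overlapped-by'.

overlapped-by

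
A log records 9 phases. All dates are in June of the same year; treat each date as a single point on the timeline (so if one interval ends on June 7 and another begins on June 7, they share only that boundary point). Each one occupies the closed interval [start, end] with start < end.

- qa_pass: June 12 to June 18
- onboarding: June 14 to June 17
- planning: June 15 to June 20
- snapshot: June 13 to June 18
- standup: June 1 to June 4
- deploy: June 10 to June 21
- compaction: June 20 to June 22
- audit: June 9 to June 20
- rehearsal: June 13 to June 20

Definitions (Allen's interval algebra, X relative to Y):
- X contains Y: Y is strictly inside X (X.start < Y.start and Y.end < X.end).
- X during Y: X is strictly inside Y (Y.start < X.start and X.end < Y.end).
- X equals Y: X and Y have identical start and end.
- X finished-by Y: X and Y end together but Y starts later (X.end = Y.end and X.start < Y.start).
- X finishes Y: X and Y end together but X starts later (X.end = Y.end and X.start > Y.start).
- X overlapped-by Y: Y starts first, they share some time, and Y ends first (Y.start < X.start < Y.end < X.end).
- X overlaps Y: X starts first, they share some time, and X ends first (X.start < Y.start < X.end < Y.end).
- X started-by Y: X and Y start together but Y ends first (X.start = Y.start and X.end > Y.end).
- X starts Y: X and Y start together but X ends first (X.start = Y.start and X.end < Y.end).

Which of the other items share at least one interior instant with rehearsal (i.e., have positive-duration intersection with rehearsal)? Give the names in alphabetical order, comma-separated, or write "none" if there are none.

audit, deploy, onboarding, planning, qa_pass, snapshot

Target rehearsal = [June 13, June 20].
audit [June 9, June 20] → finished-by → yes.
compaction [June 20, June 22] → met-by → no.
deploy [June 10, June 21] → contains → yes.
onboarding [June 14, June 17] → during → yes.
planning [June 15, June 20] → finishes → yes.
qa_pass [June 12, June 18] → overlaps → yes.
snapshot [June 13, June 18] → starts → yes.
standup [June 1, June 4] → before → no.
Result: audit, deploy, onboarding, planning, qa_pass, snapshot.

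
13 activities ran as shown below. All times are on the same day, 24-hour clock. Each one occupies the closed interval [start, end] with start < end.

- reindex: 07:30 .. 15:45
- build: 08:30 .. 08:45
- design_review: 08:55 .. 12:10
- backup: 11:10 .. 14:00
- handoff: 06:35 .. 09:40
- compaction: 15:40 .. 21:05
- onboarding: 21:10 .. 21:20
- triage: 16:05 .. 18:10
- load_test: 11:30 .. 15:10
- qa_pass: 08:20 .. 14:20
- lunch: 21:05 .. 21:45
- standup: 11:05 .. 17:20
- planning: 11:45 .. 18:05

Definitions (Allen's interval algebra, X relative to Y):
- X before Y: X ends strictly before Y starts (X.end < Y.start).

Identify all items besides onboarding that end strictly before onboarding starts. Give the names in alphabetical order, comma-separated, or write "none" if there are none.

backup, build, compaction, design_review, handoff, load_test, planning, qa_pass, reindex, standup, triage

Target onboarding = [21:10, 21:20].
backup [11:10, 14:00] → before → yes.
build [08:30, 08:45] → before → yes.
compaction [15:40, 21:05] → before → yes.
design_review [08:55, 12:10] → before → yes.
handoff [06:35, 09:40] → before → yes.
load_test [11:30, 15:10] → before → yes.
lunch [21:05, 21:45] → contains → no.
planning [11:45, 18:05] → before → yes.
qa_pass [08:20, 14:20] → before → yes.
reindex [07:30, 15:45] → before → yes.
standup [11:05, 17:20] → before → yes.
triage [16:05, 18:10] → before → yes.
Result: backup, build, compaction, design_review, handoff, load_test, planning, qa_pass, reindex, standup, triage.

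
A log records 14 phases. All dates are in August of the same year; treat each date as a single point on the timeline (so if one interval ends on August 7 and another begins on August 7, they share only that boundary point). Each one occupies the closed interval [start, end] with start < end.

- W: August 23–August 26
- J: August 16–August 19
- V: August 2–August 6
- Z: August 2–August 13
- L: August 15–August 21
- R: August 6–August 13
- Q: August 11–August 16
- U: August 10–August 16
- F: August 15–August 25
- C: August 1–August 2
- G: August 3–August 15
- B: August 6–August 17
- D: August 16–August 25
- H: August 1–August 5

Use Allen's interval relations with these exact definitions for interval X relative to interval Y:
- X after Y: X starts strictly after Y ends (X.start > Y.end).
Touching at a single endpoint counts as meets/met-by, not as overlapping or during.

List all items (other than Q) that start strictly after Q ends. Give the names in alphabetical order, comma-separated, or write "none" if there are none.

W

Target Q = [August 11, August 16].
B [August 6, August 17] → contains → no.
C [August 1, August 2] → before → no.
D [August 16, August 25] → met-by → no.
F [August 15, August 25] → overlapped-by → no.
G [August 3, August 15] → overlaps → no.
H [August 1, August 5] → before → no.
J [August 16, August 19] → met-by → no.
L [August 15, August 21] → overlapped-by → no.
R [August 6, August 13] → overlaps → no.
U [August 10, August 16] → finished-by → no.
V [August 2, August 6] → before → no.
W [August 23, August 26] → after → yes.
Z [August 2, August 13] → overlaps → no.
Result: W.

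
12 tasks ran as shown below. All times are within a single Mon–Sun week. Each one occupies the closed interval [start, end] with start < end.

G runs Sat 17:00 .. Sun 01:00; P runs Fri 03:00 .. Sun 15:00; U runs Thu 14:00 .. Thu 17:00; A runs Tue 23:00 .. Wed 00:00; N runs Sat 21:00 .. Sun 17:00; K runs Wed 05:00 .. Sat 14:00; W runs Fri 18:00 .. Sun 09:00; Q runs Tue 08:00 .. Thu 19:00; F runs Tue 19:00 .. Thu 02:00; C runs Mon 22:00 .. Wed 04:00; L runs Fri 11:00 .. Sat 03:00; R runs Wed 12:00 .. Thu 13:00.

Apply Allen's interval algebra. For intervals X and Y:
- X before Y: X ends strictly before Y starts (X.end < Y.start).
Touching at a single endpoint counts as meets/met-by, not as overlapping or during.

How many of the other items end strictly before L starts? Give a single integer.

Target L = [Fri 11:00, Sat 03:00].
A [Tue 23:00, Wed 00:00] → before → counts.
C [Mon 22:00, Wed 04:00] → before → counts.
F [Tue 19:00, Thu 02:00] → before → counts.
G [Sat 17:00, Sun 01:00] → after → no.
K [Wed 05:00, Sat 14:00] → contains → no.
N [Sat 21:00, Sun 17:00] → after → no.
P [Fri 03:00, Sun 15:00] → contains → no.
Q [Tue 08:00, Thu 19:00] → before → counts.
R [Wed 12:00, Thu 13:00] → before → counts.
U [Thu 14:00, Thu 17:00] → before → counts.
W [Fri 18:00, Sun 09:00] → overlapped-by → no.
Total: 6.

6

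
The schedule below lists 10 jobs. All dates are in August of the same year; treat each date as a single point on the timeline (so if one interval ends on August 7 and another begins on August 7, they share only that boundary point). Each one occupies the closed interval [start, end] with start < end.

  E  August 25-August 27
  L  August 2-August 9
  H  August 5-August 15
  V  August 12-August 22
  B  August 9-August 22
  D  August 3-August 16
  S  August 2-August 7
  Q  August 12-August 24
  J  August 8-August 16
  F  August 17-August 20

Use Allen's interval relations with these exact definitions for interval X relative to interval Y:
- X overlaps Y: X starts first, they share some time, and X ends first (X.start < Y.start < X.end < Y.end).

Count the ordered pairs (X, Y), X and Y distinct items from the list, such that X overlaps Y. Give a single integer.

Checking all 90 ordered pairs for relation 'overlaps'; matching pairs in alphabetical order:
(B, Q): B overlaps Q ✓
(D, B): D overlaps B ✓
(D, Q): D overlaps Q ✓
(D, V): D overlaps V ✓
(H, B): H overlaps B ✓
(H, J): H overlaps J ✓
(H, Q): H overlaps Q ✓
(H, V): H overlaps V ✓
(J, B): J overlaps B ✓
(J, Q): J overlaps Q ✓
(J, V): J overlaps V ✓
(L, D): L overlaps D ✓
(L, H): L overlaps H ✓
(L, J): L overlaps J ✓
(S, D): S overlaps D ✓
(S, H): S overlaps H ✓
Count: 16.

16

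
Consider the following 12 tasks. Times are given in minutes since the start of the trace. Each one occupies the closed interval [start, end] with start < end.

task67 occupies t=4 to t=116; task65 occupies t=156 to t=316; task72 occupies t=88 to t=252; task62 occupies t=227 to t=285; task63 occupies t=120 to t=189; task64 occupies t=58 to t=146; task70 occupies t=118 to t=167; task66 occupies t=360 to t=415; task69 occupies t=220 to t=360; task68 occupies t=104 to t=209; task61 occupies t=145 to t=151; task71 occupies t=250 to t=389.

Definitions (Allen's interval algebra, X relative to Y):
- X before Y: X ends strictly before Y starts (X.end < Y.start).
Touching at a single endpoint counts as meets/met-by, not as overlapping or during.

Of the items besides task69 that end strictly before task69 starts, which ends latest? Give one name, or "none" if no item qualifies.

Target task69 = [t=220, t=360].
task61 [t=145, t=151] → before → candidate.
task62 [t=227, t=285] → during → excluded.
task63 [t=120, t=189] → before → candidate.
task64 [t=58, t=146] → before → candidate.
task65 [t=156, t=316] → overlaps → excluded.
task66 [t=360, t=415] → met-by → excluded.
task67 [t=4, t=116] → before → candidate.
task68 [t=104, t=209] → before → candidate.
task70 [t=118, t=167] → before → candidate.
task71 [t=250, t=389] → overlapped-by → excluded.
task72 [t=88, t=252] → overlaps → excluded.
Among candidates, latest end is t=209 → task68.

task68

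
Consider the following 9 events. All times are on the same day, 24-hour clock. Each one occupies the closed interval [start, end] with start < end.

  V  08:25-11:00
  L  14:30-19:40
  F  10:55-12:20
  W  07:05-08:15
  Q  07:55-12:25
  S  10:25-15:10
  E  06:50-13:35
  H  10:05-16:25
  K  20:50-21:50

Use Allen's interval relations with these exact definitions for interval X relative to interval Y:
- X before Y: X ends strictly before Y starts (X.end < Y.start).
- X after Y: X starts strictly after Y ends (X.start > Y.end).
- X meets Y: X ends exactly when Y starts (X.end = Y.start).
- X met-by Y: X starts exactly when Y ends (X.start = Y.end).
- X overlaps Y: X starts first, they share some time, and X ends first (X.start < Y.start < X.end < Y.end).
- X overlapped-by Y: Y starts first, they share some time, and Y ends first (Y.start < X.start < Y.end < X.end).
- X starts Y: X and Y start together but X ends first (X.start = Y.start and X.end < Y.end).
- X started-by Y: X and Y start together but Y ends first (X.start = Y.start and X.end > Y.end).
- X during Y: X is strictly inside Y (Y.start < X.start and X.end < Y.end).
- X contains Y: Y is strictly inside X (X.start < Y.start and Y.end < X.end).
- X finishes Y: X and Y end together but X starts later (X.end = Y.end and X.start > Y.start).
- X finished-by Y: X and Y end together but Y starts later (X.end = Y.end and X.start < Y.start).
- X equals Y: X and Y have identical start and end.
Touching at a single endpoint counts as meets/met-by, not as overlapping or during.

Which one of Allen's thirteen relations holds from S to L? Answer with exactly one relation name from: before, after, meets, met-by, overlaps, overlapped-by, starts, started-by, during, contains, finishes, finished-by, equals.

overlaps

S = [10:25, 15:10]; L = [14:30, 19:40].
Compare endpoints: S.start < L.start, S.start < L.end, S.end > L.start, S.end < L.end.
That pattern is 'overlaps'.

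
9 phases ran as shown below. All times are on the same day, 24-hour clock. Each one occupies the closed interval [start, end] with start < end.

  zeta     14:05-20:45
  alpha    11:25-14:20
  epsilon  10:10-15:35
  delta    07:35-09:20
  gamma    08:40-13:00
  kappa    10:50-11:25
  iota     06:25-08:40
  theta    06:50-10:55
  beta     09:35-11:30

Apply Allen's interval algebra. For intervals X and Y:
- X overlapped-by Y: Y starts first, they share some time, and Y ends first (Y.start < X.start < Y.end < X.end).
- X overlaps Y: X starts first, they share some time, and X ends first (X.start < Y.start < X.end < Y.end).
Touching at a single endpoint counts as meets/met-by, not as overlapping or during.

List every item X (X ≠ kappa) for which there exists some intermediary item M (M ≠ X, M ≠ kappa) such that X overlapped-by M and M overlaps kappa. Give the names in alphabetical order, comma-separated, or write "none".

Target kappa = [10:50, 11:25].
Intermediaries M with M overlaps kappa: theta.
Via theta — items with X overlapped-by theta: beta, epsilon, gamma.
Union: beta, epsilon, gamma.

beta, epsilon, gamma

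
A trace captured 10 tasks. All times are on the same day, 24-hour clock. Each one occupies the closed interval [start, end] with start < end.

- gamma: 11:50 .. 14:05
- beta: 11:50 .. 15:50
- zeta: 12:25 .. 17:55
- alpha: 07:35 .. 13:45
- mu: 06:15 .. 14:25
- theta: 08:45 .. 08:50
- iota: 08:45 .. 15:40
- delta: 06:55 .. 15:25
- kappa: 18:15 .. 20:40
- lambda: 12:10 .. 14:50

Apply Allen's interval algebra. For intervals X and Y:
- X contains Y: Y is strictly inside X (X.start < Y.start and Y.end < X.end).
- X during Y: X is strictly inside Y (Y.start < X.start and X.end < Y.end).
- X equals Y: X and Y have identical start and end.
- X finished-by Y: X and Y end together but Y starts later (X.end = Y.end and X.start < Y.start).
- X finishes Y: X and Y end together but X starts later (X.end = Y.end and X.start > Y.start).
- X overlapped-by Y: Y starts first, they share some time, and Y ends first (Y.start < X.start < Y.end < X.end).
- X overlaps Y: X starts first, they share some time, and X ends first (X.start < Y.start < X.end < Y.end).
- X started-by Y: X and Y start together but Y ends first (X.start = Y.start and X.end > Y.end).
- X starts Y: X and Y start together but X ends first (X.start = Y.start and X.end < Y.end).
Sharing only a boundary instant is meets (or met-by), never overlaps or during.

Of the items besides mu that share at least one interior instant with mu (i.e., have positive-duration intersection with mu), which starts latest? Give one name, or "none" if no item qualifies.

Target mu = [06:15, 14:25].
alpha [07:35, 13:45] → during → candidate.
beta [11:50, 15:50] → overlapped-by → candidate.
delta [06:55, 15:25] → overlapped-by → candidate.
gamma [11:50, 14:05] → during → candidate.
iota [08:45, 15:40] → overlapped-by → candidate.
kappa [18:15, 20:40] → after → excluded.
lambda [12:10, 14:50] → overlapped-by → candidate.
theta [08:45, 08:50] → during → candidate.
zeta [12:25, 17:55] → overlapped-by → candidate.
Among candidates, latest start is 12:25 → zeta.

zeta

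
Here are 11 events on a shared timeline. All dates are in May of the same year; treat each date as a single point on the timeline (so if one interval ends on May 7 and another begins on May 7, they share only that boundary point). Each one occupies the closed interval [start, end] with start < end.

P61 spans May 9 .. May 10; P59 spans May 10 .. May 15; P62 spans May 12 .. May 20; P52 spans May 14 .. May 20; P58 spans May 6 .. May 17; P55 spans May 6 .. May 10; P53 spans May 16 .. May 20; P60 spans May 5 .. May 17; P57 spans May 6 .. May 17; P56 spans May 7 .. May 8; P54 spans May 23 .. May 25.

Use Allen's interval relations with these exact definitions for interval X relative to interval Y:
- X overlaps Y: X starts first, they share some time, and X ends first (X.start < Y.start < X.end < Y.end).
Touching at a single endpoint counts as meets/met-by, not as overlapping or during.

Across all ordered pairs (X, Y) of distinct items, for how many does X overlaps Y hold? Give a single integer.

11

Checking all 110 ordered pairs for relation 'overlaps'; matching pairs in alphabetical order:
(P57, P52): P57 overlaps P52 ✓
(P57, P53): P57 overlaps P53 ✓
(P57, P62): P57 overlaps P62 ✓
(P58, P52): P58 overlaps P52 ✓
(P58, P53): P58 overlaps P53 ✓
(P58, P62): P58 overlaps P62 ✓
(P59, P52): P59 overlaps P52 ✓
(P59, P62): P59 overlaps P62 ✓
(P60, P52): P60 overlaps P52 ✓
(P60, P53): P60 overlaps P53 ✓
(P60, P62): P60 overlaps P62 ✓
Count: 11.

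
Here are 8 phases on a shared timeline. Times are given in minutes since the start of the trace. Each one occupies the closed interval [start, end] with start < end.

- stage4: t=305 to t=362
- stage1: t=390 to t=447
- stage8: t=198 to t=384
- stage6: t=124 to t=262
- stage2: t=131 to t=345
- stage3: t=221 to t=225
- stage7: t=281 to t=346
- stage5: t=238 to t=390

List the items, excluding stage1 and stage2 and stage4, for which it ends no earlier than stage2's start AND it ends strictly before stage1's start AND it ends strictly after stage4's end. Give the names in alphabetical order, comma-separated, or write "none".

Conditions: its end is no earlier than stage2's start (X.end >= t=131) AND its end is strictly before stage1's start (X.end < t=390) AND its end is strictly after stage4's end (X.end > t=362).
stage3: end t=225 >= t=131? ✓; end t=225 < t=390? ✓; end t=225 > t=362? ✗ → no.
stage5: end t=390 >= t=131? ✓; end t=390 < t=390? ✗; end t=390 > t=362? ✓ → no.
stage6: end t=262 >= t=131? ✓; end t=262 < t=390? ✓; end t=262 > t=362? ✗ → no.
stage7: end t=346 >= t=131? ✓; end t=346 < t=390? ✓; end t=346 > t=362? ✗ → no.
stage8: end t=384 >= t=131? ✓; end t=384 < t=390? ✓; end t=384 > t=362? ✓ → yes.
Result: stage8.

stage8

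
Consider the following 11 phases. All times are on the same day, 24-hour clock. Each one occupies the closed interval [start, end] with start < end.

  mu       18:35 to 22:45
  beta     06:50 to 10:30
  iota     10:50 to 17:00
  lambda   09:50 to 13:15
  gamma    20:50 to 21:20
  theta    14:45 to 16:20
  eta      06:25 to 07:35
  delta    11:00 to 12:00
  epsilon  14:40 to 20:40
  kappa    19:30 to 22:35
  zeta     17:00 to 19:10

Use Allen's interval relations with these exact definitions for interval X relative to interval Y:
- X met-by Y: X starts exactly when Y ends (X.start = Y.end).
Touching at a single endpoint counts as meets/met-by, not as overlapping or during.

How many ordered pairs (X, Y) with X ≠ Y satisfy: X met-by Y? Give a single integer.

Checking all 110 ordered pairs for relation 'met-by'; matching pairs in alphabetical order:
(zeta, iota): zeta met-by iota ✓
Count: 1.

1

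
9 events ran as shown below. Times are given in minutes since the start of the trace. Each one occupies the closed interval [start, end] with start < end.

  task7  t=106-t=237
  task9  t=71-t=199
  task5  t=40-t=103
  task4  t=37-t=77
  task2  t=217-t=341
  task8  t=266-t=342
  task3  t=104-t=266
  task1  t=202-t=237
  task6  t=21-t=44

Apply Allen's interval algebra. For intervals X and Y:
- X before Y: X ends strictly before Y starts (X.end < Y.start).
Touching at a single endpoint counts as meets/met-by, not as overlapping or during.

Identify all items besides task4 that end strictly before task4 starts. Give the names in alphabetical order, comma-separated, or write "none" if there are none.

Target task4 = [t=37, t=77].
task1 [t=202, t=237] → after → no.
task2 [t=217, t=341] → after → no.
task3 [t=104, t=266] → after → no.
task5 [t=40, t=103] → overlapped-by → no.
task6 [t=21, t=44] → overlaps → no.
task7 [t=106, t=237] → after → no.
task8 [t=266, t=342] → after → no.
task9 [t=71, t=199] → overlapped-by → no.
Result: none.

none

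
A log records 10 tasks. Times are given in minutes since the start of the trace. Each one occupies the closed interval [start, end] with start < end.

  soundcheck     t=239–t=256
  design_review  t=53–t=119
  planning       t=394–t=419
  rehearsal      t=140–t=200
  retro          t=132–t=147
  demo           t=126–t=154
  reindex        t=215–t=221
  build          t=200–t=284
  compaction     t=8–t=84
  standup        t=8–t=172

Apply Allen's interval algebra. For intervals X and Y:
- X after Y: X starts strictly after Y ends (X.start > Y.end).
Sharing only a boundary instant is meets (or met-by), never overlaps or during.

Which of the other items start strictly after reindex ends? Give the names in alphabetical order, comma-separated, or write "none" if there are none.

planning, soundcheck

Target reindex = [t=215, t=221].
build [t=200, t=284] → contains → no.
compaction [t=8, t=84] → before → no.
demo [t=126, t=154] → before → no.
design_review [t=53, t=119] → before → no.
planning [t=394, t=419] → after → yes.
rehearsal [t=140, t=200] → before → no.
retro [t=132, t=147] → before → no.
soundcheck [t=239, t=256] → after → yes.
standup [t=8, t=172] → before → no.
Result: planning, soundcheck.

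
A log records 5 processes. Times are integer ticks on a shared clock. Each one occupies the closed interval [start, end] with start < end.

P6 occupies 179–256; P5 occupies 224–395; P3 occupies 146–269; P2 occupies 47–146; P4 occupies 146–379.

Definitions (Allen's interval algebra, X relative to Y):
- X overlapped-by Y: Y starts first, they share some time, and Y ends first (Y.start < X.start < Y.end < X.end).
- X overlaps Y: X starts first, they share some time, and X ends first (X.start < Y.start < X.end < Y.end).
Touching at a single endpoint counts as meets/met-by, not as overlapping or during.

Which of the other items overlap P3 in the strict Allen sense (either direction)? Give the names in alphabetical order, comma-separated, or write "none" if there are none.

Target P3 = [146, 269].
P2 [47, 146] → meets → no.
P4 [146, 379] → started-by → no.
P5 [224, 395] → overlapped-by → yes.
P6 [179, 256] → during → no.
Result: P5.

P5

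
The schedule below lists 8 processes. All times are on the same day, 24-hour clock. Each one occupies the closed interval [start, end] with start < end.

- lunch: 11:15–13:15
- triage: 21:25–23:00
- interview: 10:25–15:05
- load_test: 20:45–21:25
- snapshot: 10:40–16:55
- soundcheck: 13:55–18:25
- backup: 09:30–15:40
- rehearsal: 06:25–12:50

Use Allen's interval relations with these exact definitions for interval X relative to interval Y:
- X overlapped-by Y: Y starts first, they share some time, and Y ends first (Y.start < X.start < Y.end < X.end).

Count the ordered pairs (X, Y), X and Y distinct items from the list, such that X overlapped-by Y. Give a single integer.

Checking all 56 ordered pairs for relation 'overlapped-by'; matching pairs in alphabetical order:
(backup, rehearsal): backup overlapped-by rehearsal ✓
(interview, rehearsal): interview overlapped-by rehearsal ✓
(lunch, rehearsal): lunch overlapped-by rehearsal ✓
(snapshot, backup): snapshot overlapped-by backup ✓
(snapshot, interview): snapshot overlapped-by interview ✓
(snapshot, rehearsal): snapshot overlapped-by rehearsal ✓
(soundcheck, backup): soundcheck overlapped-by backup ✓
(soundcheck, interview): soundcheck overlapped-by interview ✓
(soundcheck, snapshot): soundcheck overlapped-by snapshot ✓
Count: 9.

9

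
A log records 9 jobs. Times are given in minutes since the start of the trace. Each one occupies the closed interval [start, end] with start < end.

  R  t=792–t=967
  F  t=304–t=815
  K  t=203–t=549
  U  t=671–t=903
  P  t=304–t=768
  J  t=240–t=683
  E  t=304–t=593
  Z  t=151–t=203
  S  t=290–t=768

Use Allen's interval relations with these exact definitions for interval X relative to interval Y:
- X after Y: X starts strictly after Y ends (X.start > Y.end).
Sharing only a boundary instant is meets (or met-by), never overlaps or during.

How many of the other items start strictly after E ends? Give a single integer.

Target E = [t=304, t=593].
F [t=304, t=815] → started-by → no.
J [t=240, t=683] → contains → no.
K [t=203, t=549] → overlaps → no.
P [t=304, t=768] → started-by → no.
R [t=792, t=967] → after → counts.
S [t=290, t=768] → contains → no.
U [t=671, t=903] → after → counts.
Z [t=151, t=203] → before → no.
Total: 2.

2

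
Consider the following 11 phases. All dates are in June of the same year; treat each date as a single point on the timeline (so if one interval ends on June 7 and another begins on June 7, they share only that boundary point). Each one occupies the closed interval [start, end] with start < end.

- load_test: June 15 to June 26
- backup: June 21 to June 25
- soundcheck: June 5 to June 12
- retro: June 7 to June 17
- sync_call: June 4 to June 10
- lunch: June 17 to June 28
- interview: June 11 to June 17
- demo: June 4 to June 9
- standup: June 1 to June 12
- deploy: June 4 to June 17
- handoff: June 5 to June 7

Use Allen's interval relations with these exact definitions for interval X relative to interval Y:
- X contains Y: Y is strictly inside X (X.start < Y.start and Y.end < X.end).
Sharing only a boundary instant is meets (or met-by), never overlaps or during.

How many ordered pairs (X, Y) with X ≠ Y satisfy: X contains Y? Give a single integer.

Checking all 110 ordered pairs for relation 'contains'; matching pairs in alphabetical order:
(demo, handoff): demo contains handoff ✓
(deploy, handoff): deploy contains handoff ✓
(deploy, soundcheck): deploy contains soundcheck ✓
(load_test, backup): load_test contains backup ✓
(lunch, backup): lunch contains backup ✓
(standup, demo): standup contains demo ✓
(standup, handoff): standup contains handoff ✓
(standup, sync_call): standup contains sync_call ✓
(sync_call, handoff): sync_call contains handoff ✓
Count: 9.

9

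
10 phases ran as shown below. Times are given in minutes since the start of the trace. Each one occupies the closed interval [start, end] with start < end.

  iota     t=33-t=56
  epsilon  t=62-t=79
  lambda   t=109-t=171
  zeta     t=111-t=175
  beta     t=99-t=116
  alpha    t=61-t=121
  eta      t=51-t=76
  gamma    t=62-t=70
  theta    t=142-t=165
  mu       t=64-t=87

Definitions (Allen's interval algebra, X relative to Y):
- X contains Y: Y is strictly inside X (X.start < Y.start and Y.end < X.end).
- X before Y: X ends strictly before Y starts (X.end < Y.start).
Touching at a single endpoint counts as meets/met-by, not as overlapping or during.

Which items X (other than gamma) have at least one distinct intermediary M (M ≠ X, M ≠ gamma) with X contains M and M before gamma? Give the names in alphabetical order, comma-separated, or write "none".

Target gamma = [t=62, t=70].
Intermediaries M with M before gamma: iota.
Via iota — items with X contains iota: none.
Union: none.

none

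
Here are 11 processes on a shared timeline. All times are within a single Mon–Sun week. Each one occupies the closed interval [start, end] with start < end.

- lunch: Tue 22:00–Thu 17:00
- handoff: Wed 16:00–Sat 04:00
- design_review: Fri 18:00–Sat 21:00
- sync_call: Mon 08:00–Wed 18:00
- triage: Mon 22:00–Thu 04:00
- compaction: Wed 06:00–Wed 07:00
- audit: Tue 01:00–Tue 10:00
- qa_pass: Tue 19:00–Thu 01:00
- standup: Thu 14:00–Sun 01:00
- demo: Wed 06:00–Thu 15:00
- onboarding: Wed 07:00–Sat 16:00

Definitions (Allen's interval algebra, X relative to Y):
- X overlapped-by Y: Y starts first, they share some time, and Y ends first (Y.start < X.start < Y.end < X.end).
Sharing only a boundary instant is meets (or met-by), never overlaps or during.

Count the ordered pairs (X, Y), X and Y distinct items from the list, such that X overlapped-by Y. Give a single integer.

Checking all 110 ordered pairs for relation 'overlapped-by'; matching pairs in alphabetical order:
(demo, qa_pass): demo overlapped-by qa_pass ✓
(demo, sync_call): demo overlapped-by sync_call ✓
(demo, triage): demo overlapped-by triage ✓
(design_review, handoff): design_review overlapped-by handoff ✓
(design_review, onboarding): design_review overlapped-by onboarding ✓
(handoff, demo): handoff overlapped-by demo ✓
(handoff, lunch): handoff overlapped-by lunch ✓
(handoff, qa_pass): handoff overlapped-by qa_pass ✓
(handoff, sync_call): handoff overlapped-by sync_call ✓
(handoff, triage): handoff overlapped-by triage ✓
(lunch, qa_pass): lunch overlapped-by qa_pass ✓
(lunch, sync_call): lunch overlapped-by sync_call ✓
(lunch, triage): lunch overlapped-by triage ✓
(onboarding, demo): onboarding overlapped-by demo ✓
(onboarding, lunch): onboarding overlapped-by lunch ✓
(onboarding, qa_pass): onboarding overlapped-by qa_pass ✓
(onboarding, sync_call): onboarding overlapped-by sync_call ✓
(onboarding, triage): onboarding overlapped-by triage ✓
(qa_pass, sync_call): qa_pass overlapped-by sync_call ✓
(standup, demo): standup overlapped-by demo ✓
(standup, handoff): standup overlapped-by handoff ✓
(standup, lunch): standup overlapped-by lunch ✓
(standup, onboarding): standup overlapped-by onboarding ✓
(triage, sync_call): triage overlapped-by sync_call ✓
Count: 24.

24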